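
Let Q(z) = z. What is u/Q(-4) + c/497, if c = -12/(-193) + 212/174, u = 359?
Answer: -2995814585/33380508 ≈ -89.747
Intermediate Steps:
c = 21502/16791 (c = -12*(-1/193) + 212*(1/174) = 12/193 + 106/87 = 21502/16791 ≈ 1.2806)
u/Q(-4) + c/497 = 359/(-4) + (21502/16791)/497 = 359*(-¼) + (21502/16791)*(1/497) = -359/4 + 21502/8345127 = -2995814585/33380508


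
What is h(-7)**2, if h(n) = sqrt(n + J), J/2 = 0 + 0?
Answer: -7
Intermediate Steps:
J = 0 (J = 2*(0 + 0) = 2*0 = 0)
h(n) = sqrt(n) (h(n) = sqrt(n + 0) = sqrt(n))
h(-7)**2 = (sqrt(-7))**2 = (I*sqrt(7))**2 = -7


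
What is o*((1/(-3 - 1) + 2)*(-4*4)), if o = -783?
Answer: 21924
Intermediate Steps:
o*((1/(-3 - 1) + 2)*(-4*4)) = -783*(1/(-3 - 1) + 2)*(-4*4) = -783*(1/(-4) + 2)*(-16) = -783*(-¼ + 2)*(-16) = -5481*(-16)/4 = -783*(-28) = 21924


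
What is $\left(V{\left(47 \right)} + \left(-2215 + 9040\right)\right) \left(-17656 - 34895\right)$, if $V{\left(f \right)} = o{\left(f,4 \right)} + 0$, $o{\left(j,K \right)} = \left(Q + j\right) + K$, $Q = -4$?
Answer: $-361130472$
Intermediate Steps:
$o{\left(j,K \right)} = -4 + K + j$ ($o{\left(j,K \right)} = \left(-4 + j\right) + K = -4 + K + j$)
$V{\left(f \right)} = f$ ($V{\left(f \right)} = \left(-4 + 4 + f\right) + 0 = f + 0 = f$)
$\left(V{\left(47 \right)} + \left(-2215 + 9040\right)\right) \left(-17656 - 34895\right) = \left(47 + \left(-2215 + 9040\right)\right) \left(-17656 - 34895\right) = \left(47 + 6825\right) \left(-52551\right) = 6872 \left(-52551\right) = -361130472$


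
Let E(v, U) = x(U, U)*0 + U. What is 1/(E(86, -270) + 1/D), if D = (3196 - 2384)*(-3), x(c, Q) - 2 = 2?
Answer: -2436/657721 ≈ -0.0037037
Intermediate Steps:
x(c, Q) = 4 (x(c, Q) = 2 + 2 = 4)
E(v, U) = U (E(v, U) = 4*0 + U = 0 + U = U)
D = -2436 (D = 812*(-3) = -2436)
1/(E(86, -270) + 1/D) = 1/(-270 + 1/(-2436)) = 1/(-270 - 1/2436) = 1/(-657721/2436) = -2436/657721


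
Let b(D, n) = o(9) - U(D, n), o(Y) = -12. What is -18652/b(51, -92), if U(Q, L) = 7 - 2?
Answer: 18652/17 ≈ 1097.2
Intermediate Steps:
U(Q, L) = 5
b(D, n) = -17 (b(D, n) = -12 - 1*5 = -12 - 5 = -17)
-18652/b(51, -92) = -18652/(-17) = -18652*(-1/17) = 18652/17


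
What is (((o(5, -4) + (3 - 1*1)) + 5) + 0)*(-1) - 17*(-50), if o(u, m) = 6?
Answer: 837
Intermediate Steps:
(((o(5, -4) + (3 - 1*1)) + 5) + 0)*(-1) - 17*(-50) = (((6 + (3 - 1*1)) + 5) + 0)*(-1) - 17*(-50) = (((6 + (3 - 1)) + 5) + 0)*(-1) + 850 = (((6 + 2) + 5) + 0)*(-1) + 850 = ((8 + 5) + 0)*(-1) + 850 = (13 + 0)*(-1) + 850 = 13*(-1) + 850 = -13 + 850 = 837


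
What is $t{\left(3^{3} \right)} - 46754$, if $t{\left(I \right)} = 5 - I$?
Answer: $-46776$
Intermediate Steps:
$t{\left(3^{3} \right)} - 46754 = \left(5 - 3^{3}\right) - 46754 = \left(5 - 27\right) - 46754 = -22 - 46754 = -46776$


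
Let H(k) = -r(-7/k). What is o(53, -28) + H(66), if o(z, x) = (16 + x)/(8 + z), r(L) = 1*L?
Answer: -365/4026 ≈ -0.090661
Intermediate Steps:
r(L) = L
H(k) = 7/k (H(k) = -(-7)/k = 7/k)
o(z, x) = (16 + x)/(8 + z)
o(53, -28) + H(66) = (16 - 28)/(8 + 53) + 7/66 = -12/61 + 7*(1/66) = (1/61)*(-12) + 7/66 = -12/61 + 7/66 = -365/4026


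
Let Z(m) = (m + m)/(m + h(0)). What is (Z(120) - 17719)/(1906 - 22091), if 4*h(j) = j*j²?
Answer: 17717/20185 ≈ 0.87773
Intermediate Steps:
h(j) = j³/4 (h(j) = (j*j²)/4 = j³/4)
Z(m) = 2 (Z(m) = (m + m)/(m + (¼)*0³) = (2*m)/(m + (¼)*0) = (2*m)/(m + 0) = (2*m)/m = 2)
(Z(120) - 17719)/(1906 - 22091) = (2 - 17719)/(1906 - 22091) = -17717/(-20185) = -17717*(-1/20185) = 17717/20185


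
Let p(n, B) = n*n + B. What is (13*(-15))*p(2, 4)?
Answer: -1560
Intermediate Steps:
p(n, B) = B + n**2 (p(n, B) = n**2 + B = B + n**2)
(13*(-15))*p(2, 4) = (13*(-15))*(4 + 2**2) = -195*(4 + 4) = -195*8 = -1560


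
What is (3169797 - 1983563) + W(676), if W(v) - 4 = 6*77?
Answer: 1186700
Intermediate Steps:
W(v) = 466 (W(v) = 4 + 6*77 = 4 + 462 = 466)
(3169797 - 1983563) + W(676) = (3169797 - 1983563) + 466 = 1186234 + 466 = 1186700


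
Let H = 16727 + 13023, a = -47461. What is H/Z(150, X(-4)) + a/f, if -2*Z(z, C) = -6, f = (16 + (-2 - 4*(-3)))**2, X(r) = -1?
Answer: 19968617/2028 ≈ 9846.5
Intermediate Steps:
H = 29750
f = 676 (f = (16 + (-2 + 12))**2 = (16 + 10)**2 = 26**2 = 676)
Z(z, C) = 3 (Z(z, C) = -1/2*(-6) = 3)
H/Z(150, X(-4)) + a/f = 29750/3 - 47461/676 = 19968617/2028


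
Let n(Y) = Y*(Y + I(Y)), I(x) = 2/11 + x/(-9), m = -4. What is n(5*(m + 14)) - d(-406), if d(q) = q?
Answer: 261094/99 ≈ 2637.3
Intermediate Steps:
I(x) = 2/11 - x/9 (I(x) = 2*(1/11) + x*(-1/9) = 2/11 - x/9)
n(Y) = Y*(2/11 + 8*Y/9) (n(Y) = Y*(Y + (2/11 - Y/9)) = Y*(2/11 + 8*Y/9))
n(5*(m + 14)) - d(-406) = 2*(5*(-4 + 14))*(9 + 44*(5*(-4 + 14)))/99 - 1*(-406) = 2*(5*10)*(9 + 44*(5*10))/99 + 406 = (2/99)*50*(9 + 44*50) + 406 = (2/99)*50*(9 + 2200) + 406 = (2/99)*50*2209 + 406 = 220900/99 + 406 = 261094/99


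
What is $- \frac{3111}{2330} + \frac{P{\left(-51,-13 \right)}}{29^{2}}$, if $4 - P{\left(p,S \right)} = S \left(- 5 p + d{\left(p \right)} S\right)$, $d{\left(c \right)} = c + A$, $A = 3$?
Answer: $\frac{24017879}{1959530} \approx 12.257$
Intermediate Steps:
$d{\left(c \right)} = 3 + c$ ($d{\left(c \right)} = c + 3 = 3 + c$)
$P{\left(p,S \right)} = 4 - S \left(- 5 p + S \left(3 + p\right)\right)$ ($P{\left(p,S \right)} = 4 - S \left(- 5 p + \left(3 + p\right) S\right) = 4 - S \left(- 5 p + S \left(3 + p\right)\right)$)
$- \frac{3111}{2330} + \frac{P{\left(-51,-13 \right)}}{29^{2}} = - \frac{3111}{2330} + \frac{4 - \left(-13\right)^{2} \left(3 - 51\right) + 5 \left(-13\right) \left(-51\right)}{29^{2}} = \left(-3111\right) \frac{1}{2330} + \frac{4 - 169 \left(-48\right) + 3315}{841} = - \frac{3111}{2330} + \left(4 + 8112 + 3315\right) \frac{1}{841} = - \frac{3111}{2330} + 11431 \cdot \frac{1}{841} = - \frac{3111}{2330} + \frac{11431}{841} = \frac{24017879}{1959530}$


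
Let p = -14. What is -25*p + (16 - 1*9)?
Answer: 357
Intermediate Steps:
-25*p + (16 - 1*9) = -25*(-14) + (16 - 1*9) = 350 + (16 - 9) = 350 + 7 = 357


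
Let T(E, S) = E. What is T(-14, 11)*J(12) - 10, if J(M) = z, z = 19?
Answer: -276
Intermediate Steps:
J(M) = 19
T(-14, 11)*J(12) - 10 = -14*19 - 10 = -266 - 10 = -276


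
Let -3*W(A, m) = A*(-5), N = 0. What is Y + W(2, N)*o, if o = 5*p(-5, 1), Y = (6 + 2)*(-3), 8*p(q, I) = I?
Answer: -263/12 ≈ -21.917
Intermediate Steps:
W(A, m) = 5*A/3 (W(A, m) = -A*(-5)/3 = -(-5)*A/3 = 5*A/3)
p(q, I) = I/8
Y = -24 (Y = 8*(-3) = -24)
o = 5/8 (o = 5*((1/8)*1) = 5*(1/8) = 5/8 ≈ 0.62500)
Y + W(2, N)*o = -24 + ((5/3)*2)*(5/8) = -24 + (10/3)*(5/8) = -24 + 25/12 = -263/12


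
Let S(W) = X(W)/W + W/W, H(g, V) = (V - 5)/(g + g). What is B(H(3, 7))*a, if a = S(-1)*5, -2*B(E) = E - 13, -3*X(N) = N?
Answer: 190/9 ≈ 21.111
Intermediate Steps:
X(N) = -N/3
H(g, V) = (-5 + V)/(2*g) (H(g, V) = (-5 + V)/((2*g)) = (-5 + V)*(1/(2*g)) = (-5 + V)/(2*g))
S(W) = 2/3 (S(W) = (-W/3)/W + W/W = -1/3 + 1 = 2/3)
B(E) = 13/2 - E/2 (B(E) = -(E - 13)/2 = -(-13 + E)/2 = 13/2 - E/2)
a = 10/3 (a = (2/3)*5 = 10/3 ≈ 3.3333)
B(H(3, 7))*a = (13/2 - (-5 + 7)/(4*3))*(10/3) = (13/2 - 2/(4*3))*(10/3) = (13/2 - 1/2*1/3)*(10/3) = (13/2 - 1/6)*(10/3) = (19/3)*(10/3) = 190/9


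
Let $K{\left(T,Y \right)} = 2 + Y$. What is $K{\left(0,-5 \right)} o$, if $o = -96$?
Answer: $288$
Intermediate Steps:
$K{\left(0,-5 \right)} o = \left(2 - 5\right) \left(-96\right) = \left(-3\right) \left(-96\right) = 288$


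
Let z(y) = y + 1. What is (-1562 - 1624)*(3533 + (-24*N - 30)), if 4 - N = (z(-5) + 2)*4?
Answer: -10242990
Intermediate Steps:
z(y) = 1 + y
N = 12 (N = 4 - ((1 - 5) + 2)*4 = 4 - (-4 + 2)*4 = 4 - (-2)*4 = 4 - 1*(-8) = 4 + 8 = 12)
(-1562 - 1624)*(3533 + (-24*N - 30)) = (-1562 - 1624)*(3533 + (-24*12 - 30)) = -3186*(3533 + (-288 - 30)) = -3186*(3533 - 318) = -3186*3215 = -10242990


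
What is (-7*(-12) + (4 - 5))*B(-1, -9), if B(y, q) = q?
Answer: -747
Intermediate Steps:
(-7*(-12) + (4 - 5))*B(-1, -9) = (-7*(-12) + (4 - 5))*(-9) = (84 - 1)*(-9) = 83*(-9) = -747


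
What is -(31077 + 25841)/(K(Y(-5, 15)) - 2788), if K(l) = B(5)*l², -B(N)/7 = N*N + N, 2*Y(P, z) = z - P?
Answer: 28459/11894 ≈ 2.3927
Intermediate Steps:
Y(P, z) = z/2 - P/2 (Y(P, z) = (z - P)/2 = z/2 - P/2)
B(N) = -7*N - 7*N² (B(N) = -7*(N*N + N) = -7*(N² + N) = -7*(N + N²) = -7*N - 7*N²)
K(l) = -210*l² (K(l) = (-7*5*(1 + 5))*l² = (-7*5*6)*l² = -210*l²)
-(31077 + 25841)/(K(Y(-5, 15)) - 2788) = -(31077 + 25841)/(-210*((½)*15 - ½*(-5))² - 2788) = -56918/(-210*(15/2 + 5/2)² - 2788) = -56918/(-210*10² - 2788) = -56918/(-210*100 - 2788) = -56918/(-21000 - 2788) = -56918/(-23788) = -56918*(-1)/23788 = -1*(-28459/11894) = 28459/11894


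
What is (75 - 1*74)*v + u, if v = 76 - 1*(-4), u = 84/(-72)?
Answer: 473/6 ≈ 78.833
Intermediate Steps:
u = -7/6 (u = 84*(-1/72) = -7/6 ≈ -1.1667)
v = 80 (v = 76 + 4 = 80)
(75 - 1*74)*v + u = (75 - 1*74)*80 - 7/6 = (75 - 74)*80 - 7/6 = 1*80 - 7/6 = 80 - 7/6 = 473/6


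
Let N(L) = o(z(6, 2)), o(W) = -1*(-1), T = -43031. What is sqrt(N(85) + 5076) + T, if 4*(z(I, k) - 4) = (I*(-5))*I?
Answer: -43031 + sqrt(5077) ≈ -42960.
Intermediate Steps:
z(I, k) = 4 - 5*I**2/4 (z(I, k) = 4 + ((I*(-5))*I)/4 = 4 + ((-5*I)*I)/4 = 4 + (-5*I**2)/4 = 4 - 5*I**2/4)
o(W) = 1
N(L) = 1
sqrt(N(85) + 5076) + T = sqrt(1 + 5076) - 43031 = sqrt(5077) - 43031 = -43031 + sqrt(5077)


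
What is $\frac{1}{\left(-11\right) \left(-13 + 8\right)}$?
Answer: $\frac{1}{55} \approx 0.018182$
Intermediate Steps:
$\frac{1}{\left(-11\right) \left(-13 + 8\right)} = \frac{1}{\left(-11\right) \left(-5\right)} = \frac{1}{55}$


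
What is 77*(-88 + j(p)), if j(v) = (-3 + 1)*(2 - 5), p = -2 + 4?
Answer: -6314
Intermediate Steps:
p = 2
j(v) = 6 (j(v) = -2*(-3) = 6)
77*(-88 + j(p)) = 77*(-88 + 6) = 77*(-82) = -6314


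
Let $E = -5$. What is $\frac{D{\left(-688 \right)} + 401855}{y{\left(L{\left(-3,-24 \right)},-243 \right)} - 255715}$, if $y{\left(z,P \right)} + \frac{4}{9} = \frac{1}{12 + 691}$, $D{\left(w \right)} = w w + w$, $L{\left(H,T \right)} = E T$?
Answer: $- \frac{5533031097}{1617911608} \approx -3.4199$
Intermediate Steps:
$L{\left(H,T \right)} = - 5 T$
$D{\left(w \right)} = w + w^{2}$ ($D{\left(w \right)} = w^{2} + w = w + w^{2}$)
$y{\left(z,P \right)} = - \frac{2803}{6327}$ ($y{\left(z,P \right)} = - \frac{4}{9} + \frac{1}{12 + 691} = - \frac{4}{9} + \frac{1}{703} = - \frac{2803}{6327}$)
$\frac{D{\left(-688 \right)} + 401855}{y{\left(L{\left(-3,-24 \right)},-243 \right)} - 255715} = \frac{- 688 \left(1 - 688\right) + 401855}{- \frac{2803}{6327} - 255715} = \frac{\left(-688\right) \left(-687\right) + 401855}{- \frac{1617911608}{6327}} = \left(472656 + 401855\right) \left(- \frac{6327}{1617911608}\right) = 874511 \left(- \frac{6327}{1617911608}\right) = - \frac{5533031097}{1617911608}$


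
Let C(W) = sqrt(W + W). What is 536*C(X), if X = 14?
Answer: 1072*sqrt(7) ≈ 2836.2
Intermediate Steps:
C(W) = sqrt(2)*sqrt(W) (C(W) = sqrt(2*W) = sqrt(2)*sqrt(W))
536*C(X) = 536*(sqrt(2)*sqrt(14)) = 536*(2*sqrt(7)) = 1072*sqrt(7)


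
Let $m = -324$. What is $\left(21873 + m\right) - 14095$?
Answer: $7454$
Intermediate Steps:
$\left(21873 + m\right) - 14095 = \left(21873 - 324\right) - 14095 = 21549 - 14095 = 7454$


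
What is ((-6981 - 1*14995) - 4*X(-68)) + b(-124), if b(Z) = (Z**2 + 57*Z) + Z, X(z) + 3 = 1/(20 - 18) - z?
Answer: -14054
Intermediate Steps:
X(z) = -5/2 - z (X(z) = -3 + (1/(20 - 18) - z) = -3 + (1/2 - z) = -5/2 - z)
b(Z) = Z**2 + 58*Z
((-6981 - 1*14995) - 4*X(-68)) + b(-124) = ((-6981 - 1*14995) - 4*(-5/2 - 1*(-68))) - 124*(58 - 124) = ((-6981 - 14995) - 4*(-5/2 + 68)) - 124*(-66) = (-21976 - 4*131/2) + 8184 = (-21976 - 262) + 8184 = -22238 + 8184 = -14054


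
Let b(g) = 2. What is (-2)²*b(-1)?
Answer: 8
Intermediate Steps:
(-2)²*b(-1) = (-2)²*2 = 4*2 = 8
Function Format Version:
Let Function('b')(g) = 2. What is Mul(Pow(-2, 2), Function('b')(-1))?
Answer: 8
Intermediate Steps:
Mul(Pow(-2, 2), Function('b')(-1)) = Mul(Pow(-2, 2), 2) = Mul(4, 2) = 8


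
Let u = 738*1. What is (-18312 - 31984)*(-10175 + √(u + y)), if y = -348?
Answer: 511761800 - 50296*√390 ≈ 5.1077e+8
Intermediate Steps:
u = 738
(-18312 - 31984)*(-10175 + √(u + y)) = (-18312 - 31984)*(-10175 + √(738 - 348)) = -50296*(-10175 + √390) = 511761800 - 50296*√390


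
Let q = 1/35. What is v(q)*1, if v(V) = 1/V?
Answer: 35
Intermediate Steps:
q = 1/35 ≈ 0.028571
v(q)*1 = 1/(1/35) = 35*1 = 35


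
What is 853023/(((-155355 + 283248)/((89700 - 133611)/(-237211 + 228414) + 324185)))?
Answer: 810911914784396/375024907 ≈ 2.1623e+6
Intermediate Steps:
853023/(((-155355 + 283248)/((89700 - 133611)/(-237211 + 228414) + 324185))) = 853023/((127893/(-43911/(-8797) + 324185))) = 853023/((127893/(-43911*(-1/8797) + 324185))) = 853023/((127893/(43911/8797 + 324185))) = 853023/((127893/(2851899356/8797))) = 853023/((127893*(8797/2851899356))) = 853023/(1125074721/2851899356) = 853023*(2851899356/1125074721) = 810911914784396/375024907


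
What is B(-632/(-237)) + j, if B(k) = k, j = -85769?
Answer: -257299/3 ≈ -85766.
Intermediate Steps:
B(-632/(-237)) + j = -632/(-237) - 85769 = -632*(-1/237) - 85769 = 8/3 - 85769 = -257299/3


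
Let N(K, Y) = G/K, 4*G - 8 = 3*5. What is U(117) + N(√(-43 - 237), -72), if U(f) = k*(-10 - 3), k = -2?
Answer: 26 - 23*I*√70/560 ≈ 26.0 - 0.34363*I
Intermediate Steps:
G = 23/4 (G = 2 + (3*5)/4 = 2 + (¼)*15 = 2 + 15/4 = 23/4 ≈ 5.7500)
U(f) = 26 (U(f) = -2*(-10 - 3) = -2*(-13) = 26)
N(K, Y) = 23/(4*K)
U(117) + N(√(-43 - 237), -72) = 26 + 23/(4*(√(-43 - 237))) = 26 + 23/(4*(√(-280))) = 26 + 23/(4*((2*I*√70))) = 26 + 23*(-I*√70/140)/4 = 26 - 23*I*√70/560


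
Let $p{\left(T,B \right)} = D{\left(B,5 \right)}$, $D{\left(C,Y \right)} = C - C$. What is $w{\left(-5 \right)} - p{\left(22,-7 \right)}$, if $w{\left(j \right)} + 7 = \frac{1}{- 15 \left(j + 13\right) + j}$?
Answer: $- \frac{876}{125} \approx -7.008$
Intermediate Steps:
$D{\left(C,Y \right)} = 0$
$p{\left(T,B \right)} = 0$
$w{\left(j \right)} = -7 + \frac{1}{-195 - 14 j}$ ($w{\left(j \right)} = -7 + \frac{1}{- 15 \left(j + 13\right) + j} = -7 + \frac{1}{- 15 \left(13 + j\right) + j} = -7 + \frac{1}{\left(-195 - 15 j\right) + j} = -7 + \frac{1}{-195 - 14 j}$)
$w{\left(-5 \right)} - p{\left(22,-7 \right)} = \frac{2 \left(-683 - -245\right)}{195 + 14 \left(-5\right)} - 0 = \frac{2 \left(-683 + 245\right)}{195 - 70} + 0 = 2 \cdot \frac{1}{125} \left(-438\right) + 0 = - \frac{876}{125} + 0 = - \frac{876}{125}$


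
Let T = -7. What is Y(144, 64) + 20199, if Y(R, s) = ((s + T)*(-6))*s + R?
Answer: -1545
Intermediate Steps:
Y(R, s) = R + s*(42 - 6*s) (Y(R, s) = ((s - 7)*(-6))*s + R = ((-7 + s)*(-6))*s + R = (42 - 6*s)*s + R = s*(42 - 6*s) + R = R + s*(42 - 6*s))
Y(144, 64) + 20199 = (144 - 6*64² + 42*64) + 20199 = (144 - 6*4096 + 2688) + 20199 = (144 - 24576 + 2688) + 20199 = -21744 + 20199 = -1545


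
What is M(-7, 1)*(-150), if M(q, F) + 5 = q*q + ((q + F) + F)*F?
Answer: -5850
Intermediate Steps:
M(q, F) = -5 + q**2 + F*(q + 2*F) (M(q, F) = -5 + (q*q + ((q + F) + F)*F) = -5 + (q**2 + ((F + q) + F)*F) = -5 + (q**2 + (q + 2*F)*F) = -5 + (q**2 + F*(q + 2*F)) = -5 + q**2 + F*(q + 2*F))
M(-7, 1)*(-150) = (-5 + (-7)**2 + 2*1**2 + 1*(-7))*(-150) = (-5 + 49 + 2*1 - 7)*(-150) = (-5 + 49 + 2 - 7)*(-150) = 39*(-150) = -5850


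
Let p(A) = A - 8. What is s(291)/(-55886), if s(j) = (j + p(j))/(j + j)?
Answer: -287/16262826 ≈ -1.7648e-5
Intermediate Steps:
p(A) = -8 + A
s(j) = (-8 + 2*j)/(2*j) (s(j) = (j + (-8 + j))/(j + j) = (-8 + 2*j)/((2*j)) = (-8 + 2*j)*(1/(2*j)) = (-8 + 2*j)/(2*j))
s(291)/(-55886) = ((-4 + 291)/291)/(-55886) = ((1/291)*287)*(-1/55886) = (287/291)*(-1/55886) = -287/16262826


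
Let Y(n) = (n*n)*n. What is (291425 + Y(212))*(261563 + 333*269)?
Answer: 3448037840420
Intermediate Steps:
Y(n) = n³ (Y(n) = n²*n = n³)
(291425 + Y(212))*(261563 + 333*269) = (291425 + 212³)*(261563 + 333*269) = (291425 + 9528128)*(261563 + 89577) = 9819553*351140 = 3448037840420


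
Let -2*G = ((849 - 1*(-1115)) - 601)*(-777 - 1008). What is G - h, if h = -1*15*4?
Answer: 2433075/2 ≈ 1.2165e+6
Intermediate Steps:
G = 2432955/2 (G = -((849 - 1*(-1115)) - 601)*(-777 - 1008)/2 = -((849 + 1115) - 601)*(-1785)/2 = -(1964 - 601)*(-1785)/2 = -1363*(-1785)/2 = -½*(-2432955) = 2432955/2 ≈ 1.2165e+6)
h = -60 (h = -15*4 = -60)
G - h = 2432955/2 - 1*(-60) = 2432955/2 + 60 = 2433075/2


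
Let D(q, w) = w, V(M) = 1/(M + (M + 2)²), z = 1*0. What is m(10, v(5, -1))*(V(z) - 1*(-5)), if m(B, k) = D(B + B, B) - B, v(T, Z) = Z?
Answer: 0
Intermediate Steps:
z = 0
V(M) = 1/(M + (2 + M)²)
m(B, k) = 0 (m(B, k) = B - B = 0)
m(10, v(5, -1))*(V(z) - 1*(-5)) = 0*(1/(0 + (2 + 0)²) - 1*(-5)) = 0*(1/(0 + 2²) + 5) = 0*(1/(0 + 4) + 5) = 0*(1/4 + 5) = 0*(¼ + 5) = 0*(21/4) = 0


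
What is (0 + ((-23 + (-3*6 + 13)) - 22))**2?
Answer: 2500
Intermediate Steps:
(0 + ((-23 + (-3*6 + 13)) - 22))**2 = (0 + ((-23 + (-18 + 13)) - 22))**2 = (0 + ((-23 - 5) - 22))**2 = (0 + (-28 - 22))**2 = (0 - 50)**2 = (-50)**2 = 2500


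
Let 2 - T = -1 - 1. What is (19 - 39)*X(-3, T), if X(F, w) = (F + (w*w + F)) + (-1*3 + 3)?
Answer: -200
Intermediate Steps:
T = 4 (T = 2 - (-1 - 1) = 2 - 1*(-2) = 2 + 2 = 4)
X(F, w) = w² + 2*F (X(F, w) = (F + (w² + F)) + (-3 + 3) = (F + (F + w²)) + 0 = (w² + 2*F) + 0 = w² + 2*F)
(19 - 39)*X(-3, T) = (19 - 39)*(4² + 2*(-3)) = -20*(16 - 6) = -20*10 = -200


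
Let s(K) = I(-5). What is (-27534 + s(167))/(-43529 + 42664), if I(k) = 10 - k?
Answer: 27519/865 ≈ 31.814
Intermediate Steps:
s(K) = 15 (s(K) = 10 - 1*(-5) = 10 + 5 = 15)
(-27534 + s(167))/(-43529 + 42664) = (-27534 + 15)/(-43529 + 42664) = -27519/(-865) = -27519*(-1/865) = 27519/865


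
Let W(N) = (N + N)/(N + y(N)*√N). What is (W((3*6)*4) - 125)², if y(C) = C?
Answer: 78801417/5041 - 213048*√2/5041 ≈ 15572.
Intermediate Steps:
W(N) = 2*N/(N + N^(3/2)) (W(N) = (N + N)/(N + N*√N) = (2*N)/(N + N^(3/2)) = 2*N/(N + N^(3/2)))
(W((3*6)*4) - 125)² = (2*((3*6)*4)/((3*6)*4 + ((3*6)*4)^(3/2)) - 125)² = (2*(18*4)/(18*4 + (18*4)^(3/2)) - 125)² = (2*72/(72 + 72^(3/2)) - 125)² = (2*72/(72 + 432*√2) - 125)² = (144/(72 + 432*√2) - 125)² = (-125 + 144/(72 + 432*√2))²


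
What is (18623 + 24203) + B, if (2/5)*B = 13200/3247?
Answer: 139089022/3247 ≈ 42836.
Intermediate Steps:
B = 33000/3247 (B = 5*(13200/3247)/2 = 5*(13200*(1/3247))/2 = (5/2)*(13200/3247) = 33000/3247 ≈ 10.163)
(18623 + 24203) + B = (18623 + 24203) + 33000/3247 = 42826 + 33000/3247 = 139089022/3247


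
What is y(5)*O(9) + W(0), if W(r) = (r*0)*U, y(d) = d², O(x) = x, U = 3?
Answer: 225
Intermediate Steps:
W(r) = 0 (W(r) = (r*0)*3 = 0*3 = 0)
y(5)*O(9) + W(0) = 5²*9 + 0 = 25*9 + 0 = 225 + 0 = 225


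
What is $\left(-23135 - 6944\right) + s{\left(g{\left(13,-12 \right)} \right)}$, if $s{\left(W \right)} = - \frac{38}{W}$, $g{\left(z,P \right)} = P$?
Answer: $- \frac{180455}{6} \approx -30076.0$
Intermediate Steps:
$\left(-23135 - 6944\right) + s{\left(g{\left(13,-12 \right)} \right)} = \left(-23135 - 6944\right) - \frac{38}{-12} = -30079 - - \frac{19}{6} = -30079 + \frac{19}{6} = - \frac{180455}{6}$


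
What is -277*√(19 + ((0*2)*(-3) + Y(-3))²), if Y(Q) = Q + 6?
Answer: -554*√7 ≈ -1465.7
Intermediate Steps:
Y(Q) = 6 + Q
-277*√(19 + ((0*2)*(-3) + Y(-3))²) = -277*√(19 + ((0*2)*(-3) + (6 - 3))²) = -277*√(19 + (0*(-3) + 3)²) = -277*√(19 + (0 + 3)²) = -277*√(19 + 3²) = -277*√(19 + 9) = -554*√7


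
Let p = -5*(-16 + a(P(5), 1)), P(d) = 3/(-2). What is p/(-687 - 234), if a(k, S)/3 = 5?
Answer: -5/921 ≈ -0.0054289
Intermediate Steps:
P(d) = -3/2 (P(d) = 3*(-½) = -3/2)
a(k, S) = 15 (a(k, S) = 3*5 = 15)
p = 5 (p = -5*(-16 + 15) = -5*(-1) = 5)
p/(-687 - 234) = 5/(-687 - 234) = 5/(-921) = 5*(-1/921) = -5/921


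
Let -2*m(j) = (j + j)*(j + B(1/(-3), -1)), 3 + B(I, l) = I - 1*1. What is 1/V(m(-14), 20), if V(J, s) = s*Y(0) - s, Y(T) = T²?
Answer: -1/20 ≈ -0.050000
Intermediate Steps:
B(I, l) = -4 + I (B(I, l) = -3 + (I - 1*1) = -3 + (I - 1) = -3 + (-1 + I) = -4 + I)
m(j) = -j*(-13/3 + j) (m(j) = -(j + j)*(j + (-4 + 1/(-3)))/2 = -2*j*(j + (-4 - ⅓))/2 = -2*j*(j - 13/3)/2 = -2*j*(-13/3 + j)/2 = -j*(-13/3 + j))
V(J, s) = -s (V(J, s) = s*0² - s = s*0 - s = 0 - s = -s)
1/V(m(-14), 20) = 1/(-1*20) = 1/(-20) = -1/20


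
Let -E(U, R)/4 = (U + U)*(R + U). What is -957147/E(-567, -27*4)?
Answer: 319049/1020600 ≈ 0.31261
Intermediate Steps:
E(U, R) = -8*U*(R + U) (E(U, R) = -4*(U + U)*(R + U) = -4*2*U*(R + U) = -8*U*(R + U))
-957147/E(-567, -27*4) = -957147*1/(4536*(-27*4 - 567)) = -957147*1/(4536*(-108 - 567)) = -957147/((-8*(-567)*(-675))) = -957147/(-3061800) = -957147*(-1/3061800) = 319049/1020600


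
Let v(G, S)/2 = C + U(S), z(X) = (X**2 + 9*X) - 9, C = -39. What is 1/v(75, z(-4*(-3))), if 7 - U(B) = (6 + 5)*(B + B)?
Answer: -1/10756 ≈ -9.2971e-5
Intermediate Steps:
z(X) = -9 + X**2 + 9*X
U(B) = 7 - 22*B (U(B) = 7 - (6 + 5)*(B + B) = 7 - 11*2*B = 7 - 22*B)
v(G, S) = -64 - 44*S (v(G, S) = 2*(-39 + (7 - 22*S)) = 2*(-32 - 22*S) = -64 - 44*S)
1/v(75, z(-4*(-3))) = 1/(-64 - 44*(-9 + (-4*(-3))**2 + 9*(-4*(-3)))) = 1/(-64 - 44*(-9 + 12**2 + 9*12)) = 1/(-64 - 44*(-9 + 144 + 108)) = 1/(-64 - 44*243) = 1/(-64 - 10692) = 1/(-10756) = -1/10756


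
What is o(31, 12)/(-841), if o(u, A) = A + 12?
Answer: -24/841 ≈ -0.028537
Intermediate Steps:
o(u, A) = 12 + A
o(31, 12)/(-841) = (12 + 12)/(-841) = 24*(-1/841) = -24/841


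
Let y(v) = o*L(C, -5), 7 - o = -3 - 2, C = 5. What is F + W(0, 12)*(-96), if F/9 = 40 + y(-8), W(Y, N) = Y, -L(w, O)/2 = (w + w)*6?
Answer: -12600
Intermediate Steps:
L(w, O) = -24*w (L(w, O) = -2*(w + w)*6 = -2*2*w*6 = -24*w)
o = 12 (o = 7 - (-3 - 2) = 7 - 1*(-5) = 7 + 5 = 12)
y(v) = -1440 (y(v) = 12*(-24*5) = 12*(-120) = -1440)
F = -12600 (F = 9*(40 - 1440) = 9*(-1400) = -12600)
F + W(0, 12)*(-96) = -12600 + 0*(-96) = -12600 + 0 = -12600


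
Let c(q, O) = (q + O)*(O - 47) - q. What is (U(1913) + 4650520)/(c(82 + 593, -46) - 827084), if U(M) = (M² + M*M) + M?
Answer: -11971571/886256 ≈ -13.508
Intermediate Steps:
U(M) = M + 2*M² (U(M) = (M² + M²) + M = 2*M² + M = M + 2*M²)
c(q, O) = -q + (-47 + O)*(O + q) (c(q, O) = (O + q)*(-47 + O) - q = (-47 + O)*(O + q) - q = -q + (-47 + O)*(O + q))
(U(1913) + 4650520)/(c(82 + 593, -46) - 827084) = (1913*(1 + 2*1913) + 4650520)/(((-46)² - 48*(82 + 593) - 47*(-46) - 46*(82 + 593)) - 827084) = (1913*(1 + 3826) + 4650520)/((2116 - 48*675 + 2162 - 46*675) - 827084) = (1913*3827 + 4650520)/((2116 - 32400 + 2162 - 31050) - 827084) = (7321051 + 4650520)/(-59172 - 827084) = 11971571/(-886256) = 11971571*(-1/886256) = -11971571/886256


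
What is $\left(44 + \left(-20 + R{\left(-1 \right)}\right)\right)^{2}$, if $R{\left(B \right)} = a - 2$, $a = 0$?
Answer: $484$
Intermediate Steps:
$R{\left(B \right)} = -2$ ($R{\left(B \right)} = 0 - 2 = -2$)
$\left(44 + \left(-20 + R{\left(-1 \right)}\right)\right)^{2} = \left(44 - 22\right)^{2} = 22^{2} = 484$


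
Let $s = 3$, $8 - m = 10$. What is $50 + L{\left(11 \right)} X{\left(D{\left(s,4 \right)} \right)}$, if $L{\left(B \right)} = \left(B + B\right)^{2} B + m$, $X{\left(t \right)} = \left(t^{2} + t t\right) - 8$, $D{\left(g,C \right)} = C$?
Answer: $127778$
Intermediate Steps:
$m = -2$ ($m = 8 - 10 = -2$)
$X{\left(t \right)} = -8 + 2 t^{2}$ ($X{\left(t \right)} = \left(t^{2} + t^{2}\right) - 8 = 2 t^{2} - 8 = -8 + 2 t^{2}$)
$L{\left(B \right)} = -2 + 4 B^{3}$ ($L{\left(B \right)} = \left(B + B\right)^{2} B - 2 = \left(2 B\right)^{2} B - 2 = 4 B^{2} B - 2 = 4 B^{3} - 2 = -2 + 4 B^{3}$)
$50 + L{\left(11 \right)} X{\left(D{\left(s,4 \right)} \right)} = 50 + \left(-2 + 4 \cdot 11^{3}\right) \left(-8 + 2 \cdot 4^{2}\right) = 50 + \left(-2 + 4 \cdot 1331\right) \left(-8 + 2 \cdot 16\right) = 50 + \left(-2 + 5324\right) \left(-8 + 32\right) = 50 + 5322 \cdot 24 = 50 + 127728 = 127778$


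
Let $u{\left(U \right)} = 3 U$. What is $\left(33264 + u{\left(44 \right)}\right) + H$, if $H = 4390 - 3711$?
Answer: $34075$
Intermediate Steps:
$H = 679$ ($H = 4390 - 3711 = 679$)
$\left(33264 + u{\left(44 \right)}\right) + H = \left(33264 + 3 \cdot 44\right) + 679 = \left(33264 + 132\right) + 679 = 33396 + 679 = 34075$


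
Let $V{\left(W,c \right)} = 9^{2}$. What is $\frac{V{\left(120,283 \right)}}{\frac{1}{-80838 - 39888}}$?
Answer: $-9778806$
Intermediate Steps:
$V{\left(W,c \right)} = 81$
$\frac{V{\left(120,283 \right)}}{\frac{1}{-80838 - 39888}} = \frac{81}{\frac{1}{-80838 - 39888}} = \frac{81}{\frac{1}{-120726}} = \frac{81}{- \frac{1}{120726}} = 81 \left(-120726\right) = -9778806$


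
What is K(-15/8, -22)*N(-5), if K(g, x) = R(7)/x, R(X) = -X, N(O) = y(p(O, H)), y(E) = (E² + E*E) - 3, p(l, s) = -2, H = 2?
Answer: 35/22 ≈ 1.5909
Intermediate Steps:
y(E) = -3 + 2*E² (y(E) = (E² + E²) - 3 = 2*E² - 3 = -3 + 2*E²)
N(O) = 5 (N(O) = -3 + 2*(-2)² = -3 + 2*4 = -3 + 8 = 5)
K(g, x) = -7/x (K(g, x) = (-1*7)/x = -7/x)
K(-15/8, -22)*N(-5) = -7/(-22)*5 = -7*(-1/22)*5 = (7/22)*5 = 35/22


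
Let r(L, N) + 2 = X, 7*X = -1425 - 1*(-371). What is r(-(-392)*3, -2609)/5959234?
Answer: -534/20857319 ≈ -2.5603e-5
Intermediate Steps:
X = -1054/7 (X = (-1425 - 1*(-371))/7 = (-1425 + 371)/7 = (1/7)*(-1054) = -1054/7 ≈ -150.57)
r(L, N) = -1068/7 (r(L, N) = -2 - 1054/7 = -1068/7)
r(-(-392)*3, -2609)/5959234 = -1068/7/5959234 = -1068/7*1/5959234 = -534/20857319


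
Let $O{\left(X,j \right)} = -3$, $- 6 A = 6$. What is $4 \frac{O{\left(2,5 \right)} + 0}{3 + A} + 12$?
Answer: $6$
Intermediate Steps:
$A = -1$ ($A = \left(- \frac{1}{6}\right) 6 = -1$)
$4 \frac{O{\left(2,5 \right)} + 0}{3 + A} + 12 = 4 \frac{-3 + 0}{3 - 1} + 12 = 4 \left(- \frac{3}{2}\right) + 12 = -6 + 12 = 6$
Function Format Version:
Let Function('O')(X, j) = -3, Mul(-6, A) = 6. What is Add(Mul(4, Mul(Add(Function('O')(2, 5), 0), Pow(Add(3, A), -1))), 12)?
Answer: 6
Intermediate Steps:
A = -1 (A = Mul(Rational(-1, 6), 6) = -1)
Add(Mul(4, Mul(Add(Function('O')(2, 5), 0), Pow(Add(3, A), -1))), 12) = Add(Mul(4, Mul(Add(-3, 0), Pow(Add(3, -1), -1))), 12) = Add(Mul(4, Mul(-3, Pow(2, -1))), 12) = Add(Mul(4, Mul(-3, Rational(1, 2))), 12) = Add(Mul(4, Rational(-3, 2)), 12) = Add(-6, 12) = 6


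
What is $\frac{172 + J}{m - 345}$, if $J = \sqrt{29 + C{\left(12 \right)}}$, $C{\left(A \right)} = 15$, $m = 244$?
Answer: $- \frac{172}{101} - \frac{2 \sqrt{11}}{101} \approx -1.7686$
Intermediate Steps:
$J = 2 \sqrt{11}$ ($J = \sqrt{29 + 15} = \sqrt{44} = 2 \sqrt{11} \approx 6.6332$)
$\frac{172 + J}{m - 345} = \frac{172 + 2 \sqrt{11}}{244 - 345} = \frac{172 + 2 \sqrt{11}}{-101} = \left(172 + 2 \sqrt{11}\right) \left(- \frac{1}{101}\right) = - \frac{172}{101} - \frac{2 \sqrt{11}}{101}$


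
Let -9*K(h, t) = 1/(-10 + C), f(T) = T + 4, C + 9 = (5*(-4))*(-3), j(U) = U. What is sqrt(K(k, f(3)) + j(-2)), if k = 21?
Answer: I*sqrt(30299)/123 ≈ 1.4152*I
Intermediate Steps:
C = 51 (C = -9 + (5*(-4))*(-3) = -9 - 20*(-3) = -9 + 60 = 51)
f(T) = 4 + T
K(h, t) = -1/369 (K(h, t) = -1/(9*(-10 + 51)) = -1/9/41 = -1/9*1/41 = -1/369)
sqrt(K(k, f(3)) + j(-2)) = sqrt(-1/369 - 2) = sqrt(-739/369) = I*sqrt(30299)/123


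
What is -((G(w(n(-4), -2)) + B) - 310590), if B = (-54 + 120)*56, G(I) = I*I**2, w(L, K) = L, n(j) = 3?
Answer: 306867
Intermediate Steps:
G(I) = I**3
B = 3696 (B = 66*56 = 3696)
-((G(w(n(-4), -2)) + B) - 310590) = -((3**3 + 3696) - 310590) = -((27 + 3696) - 310590) = -(3723 - 310590) = -1*(-306867) = 306867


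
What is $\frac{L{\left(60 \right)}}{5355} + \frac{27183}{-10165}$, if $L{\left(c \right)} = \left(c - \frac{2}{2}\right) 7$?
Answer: $- \frac{4039052}{1555245} \approx -2.5971$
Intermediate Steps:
$L{\left(c \right)} = -7 + 7 c$ ($L{\left(c \right)} = \left(c - 1\right) 7 = \left(-1 + c\right) 7 = -7 + 7 c$)
$\frac{L{\left(60 \right)}}{5355} + \frac{27183}{-10165} = \frac{-7 + 7 \cdot 60}{5355} + \frac{27183}{-10165} = \left(-7 + 420\right) \frac{1}{5355} + 27183 \left(- \frac{1}{10165}\right) = 413 \cdot \frac{1}{5355} - \frac{27183}{10165} = \frac{59}{765} - \frac{27183}{10165} = - \frac{4039052}{1555245}$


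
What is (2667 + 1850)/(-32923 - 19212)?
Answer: -4517/52135 ≈ -0.086640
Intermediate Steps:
(2667 + 1850)/(-32923 - 19212) = 4517/(-52135) = 4517*(-1/52135) = -4517/52135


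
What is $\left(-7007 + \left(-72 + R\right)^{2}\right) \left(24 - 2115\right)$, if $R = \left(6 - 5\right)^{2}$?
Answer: $4110906$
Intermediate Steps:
$R = 1$ ($R = 1^{2} = 1$)
$\left(-7007 + \left(-72 + R\right)^{2}\right) \left(24 - 2115\right) = \left(-7007 + \left(-72 + 1\right)^{2}\right) \left(24 - 2115\right) = \left(-7007 + \left(-71\right)^{2}\right) \left(-2091\right) = \left(-7007 + 5041\right) \left(-2091\right) = \left(-1966\right) \left(-2091\right) = 4110906$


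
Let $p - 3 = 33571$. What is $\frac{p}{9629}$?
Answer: $\frac{33574}{9629} \approx 3.4868$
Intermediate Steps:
$p = 33574$ ($p = 3 + 33571 = 33574$)
$\frac{p}{9629} = \frac{33574}{9629}$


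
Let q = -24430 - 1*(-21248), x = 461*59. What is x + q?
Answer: 24017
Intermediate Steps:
x = 27199
q = -3182 (q = -24430 + 21248 = -3182)
x + q = 27199 - 3182 = 24017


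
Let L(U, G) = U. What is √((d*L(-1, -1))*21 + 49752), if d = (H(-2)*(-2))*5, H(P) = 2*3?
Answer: 6*√1417 ≈ 225.86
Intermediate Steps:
H(P) = 6
d = -60 (d = (6*(-2))*5 = -12*5 = -60)
√((d*L(-1, -1))*21 + 49752) = √(-60*(-1)*21 + 49752) = √(60*21 + 49752) = √(1260 + 49752) = √51012 = 6*√1417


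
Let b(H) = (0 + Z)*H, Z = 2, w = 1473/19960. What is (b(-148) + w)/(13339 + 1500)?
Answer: -5906687/296186440 ≈ -0.019942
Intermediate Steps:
w = 1473/19960 (w = 1473*(1/19960) = 1473/19960 ≈ 0.073798)
b(H) = 2*H (b(H) = (0 + 2)*H = 2*H)
(b(-148) + w)/(13339 + 1500) = (2*(-148) + 1473/19960)/(13339 + 1500) = (-296 + 1473/19960)/14839 = -5906687/19960*1/14839 = -5906687/296186440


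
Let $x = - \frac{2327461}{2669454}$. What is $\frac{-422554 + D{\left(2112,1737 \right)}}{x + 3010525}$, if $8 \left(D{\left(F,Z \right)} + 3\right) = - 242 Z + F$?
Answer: $- \frac{2535112392723}{16072911351778} \approx -0.15773$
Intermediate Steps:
$x = - \frac{2327461}{2669454}$ ($x = \left(-2327461\right) \frac{1}{2669454} = - \frac{2327461}{2669454} \approx -0.87189$)
$D{\left(F,Z \right)} = -3 - \frac{121 Z}{4} + \frac{F}{8}$ ($D{\left(F,Z \right)} = -3 + \frac{- 242 Z + F}{8} = -3 + \frac{F - 242 Z}{8} = -3 + \left(- \frac{121 Z}{4} + \frac{F}{8}\right) = -3 - \frac{121 Z}{4} + \frac{F}{8}$)
$\frac{-422554 + D{\left(2112,1737 \right)}}{x + 3010525} = \frac{-422554 - \frac{209133}{4}}{- \frac{2327461}{2669454} + 3010525} = \frac{-422554 - \frac{209133}{4}}{\frac{8036455675889}{2669454}} = \left(-422554 - \frac{209133}{4}\right) \frac{2669454}{8036455675889} = \left(- \frac{1899349}{4}\right) \frac{2669454}{8036455675889} = - \frac{2535112392723}{16072911351778}$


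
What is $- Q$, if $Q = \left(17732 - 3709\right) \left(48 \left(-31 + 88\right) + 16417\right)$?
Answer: $-268582519$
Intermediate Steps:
$Q = 268582519$ ($Q = 14023 \left(48 \cdot 57 + 16417\right) = 14023 \left(2736 + 16417\right) = 14023 \cdot 19153 = 268582519$)
$- Q = \left(-1\right) 268582519 = -268582519$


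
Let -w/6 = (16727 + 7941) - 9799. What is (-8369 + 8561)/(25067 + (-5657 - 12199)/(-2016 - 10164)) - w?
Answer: 2270005193382/25444493 ≈ 89214.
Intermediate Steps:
w = -89214 (w = -6*((16727 + 7941) - 9799) = -6*(24668 - 9799) = -6*14869 = -89214)
(-8369 + 8561)/(25067 + (-5657 - 12199)/(-2016 - 10164)) - w = (-8369 + 8561)/(25067 + (-5657 - 12199)/(-2016 - 10164)) - 1*(-89214) = 192/(25067 - 17856/(-12180)) + 89214 = 192/(25067 - 17856*(-1/12180)) + 89214 = 192/(25067 + 1488/1015) + 89214 = 192/(25444493/1015) + 89214 = 192*(1015/25444493) + 89214 = 194880/25444493 + 89214 = 2270005193382/25444493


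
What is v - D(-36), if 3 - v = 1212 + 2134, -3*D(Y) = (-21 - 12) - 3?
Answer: -3355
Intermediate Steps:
D(Y) = 12 (D(Y) = -((-21 - 12) - 3)/3 = -(-33 - 3)/3 = -⅓*(-36) = 12)
v = -3343 (v = 3 - (1212 + 2134) = 3 - 1*3346 = 3 - 3346 = -3343)
v - D(-36) = -3343 - 1*12 = -3343 - 12 = -3355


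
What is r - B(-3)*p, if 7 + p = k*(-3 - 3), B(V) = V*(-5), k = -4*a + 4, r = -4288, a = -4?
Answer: -2383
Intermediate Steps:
k = 20 (k = -4*(-4) + 4 = 16 + 4 = 20)
B(V) = -5*V
p = -127 (p = -7 + 20*(-3 - 3) = -7 + 20*(-6) = -7 - 120 = -127)
r - B(-3)*p = -4288 - (-5*(-3))*(-127) = -4288 - 15*(-127) = -4288 - 1*(-1905) = -4288 + 1905 = -2383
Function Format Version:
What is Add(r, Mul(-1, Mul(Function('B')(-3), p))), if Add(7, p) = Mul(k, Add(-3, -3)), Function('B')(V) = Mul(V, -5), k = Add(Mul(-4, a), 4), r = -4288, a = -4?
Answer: -2383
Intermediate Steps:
k = 20 (k = Add(Mul(-4, -4), 4) = Add(16, 4) = 20)
Function('B')(V) = Mul(-5, V)
p = -127 (p = Add(-7, Mul(20, Add(-3, -3))) = Add(-7, Mul(20, -6)) = Add(-7, -120) = -127)
Add(r, Mul(-1, Mul(Function('B')(-3), p))) = Add(-4288, Mul(-1, Mul(Mul(-5, -3), -127))) = Add(-4288, Mul(-1, Mul(15, -127))) = Add(-4288, Mul(-1, -1905)) = Add(-4288, 1905) = -2383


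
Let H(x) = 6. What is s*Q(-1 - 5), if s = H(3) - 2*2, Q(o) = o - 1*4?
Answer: -20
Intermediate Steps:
Q(o) = -4 + o (Q(o) = o - 4 = -4 + o)
s = 2 (s = 6 - 2*2 = 6 - 4 = 2)
s*Q(-1 - 5) = 2*(-4 + (-1 - 5)) = 2*(-4 - 6) = 2*(-10) = -20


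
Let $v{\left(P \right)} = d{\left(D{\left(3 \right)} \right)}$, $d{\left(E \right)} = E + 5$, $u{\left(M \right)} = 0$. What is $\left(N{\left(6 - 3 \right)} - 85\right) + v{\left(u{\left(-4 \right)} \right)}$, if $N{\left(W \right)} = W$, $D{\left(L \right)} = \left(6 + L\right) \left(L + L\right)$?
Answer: $-23$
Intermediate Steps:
$D{\left(L \right)} = 2 L \left(6 + L\right)$ ($D{\left(L \right)} = \left(6 + L\right) 2 L = 2 L \left(6 + L\right)$)
$d{\left(E \right)} = 5 + E$
$v{\left(P \right)} = 59$ ($v{\left(P \right)} = 5 + 2 \cdot 3 \left(6 + 3\right) = 5 + 2 \cdot 3 \cdot 9 = 5 + 54 = 59$)
$\left(N{\left(6 - 3 \right)} - 85\right) + v{\left(u{\left(-4 \right)} \right)} = \left(\left(6 - 3\right) - 85\right) + 59 = \left(3 - 85\right) + 59 = -82 + 59 = -23$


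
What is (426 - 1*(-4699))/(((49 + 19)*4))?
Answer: 5125/272 ≈ 18.842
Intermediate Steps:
(426 - 1*(-4699))/(((49 + 19)*4)) = (426 + 4699)/((68*4)) = 5125/272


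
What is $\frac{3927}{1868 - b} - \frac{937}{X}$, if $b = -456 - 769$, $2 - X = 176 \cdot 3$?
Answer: $\frac{1654581}{542306} \approx 3.051$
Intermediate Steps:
$X = -526$ ($X = 2 - 176 \cdot 3 = 2 - 528 = -526$)
$b = -1225$ ($b = -456 - 769 = -1225$)
$\frac{3927}{1868 - b} - \frac{937}{X} = \frac{3927}{1868 - -1225} - \frac{937}{-526} = \frac{3927}{1868 + 1225} - - \frac{937}{526} = \frac{3927}{3093} + \frac{937}{526} = 3927 \cdot \frac{1}{3093} + \frac{937}{526} = \frac{1309}{1031} + \frac{937}{526} = \frac{1654581}{542306}$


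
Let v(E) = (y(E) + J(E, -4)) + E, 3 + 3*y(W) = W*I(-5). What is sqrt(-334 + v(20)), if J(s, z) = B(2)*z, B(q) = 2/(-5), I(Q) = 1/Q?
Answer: I*sqrt(70815)/15 ≈ 17.741*I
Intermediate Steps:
I(Q) = 1/Q
B(q) = -2/5 (B(q) = 2*(-1/5) = -2/5)
J(s, z) = -2*z/5
y(W) = -1 - W/15 (y(W) = -1 + (W/(-5))/3 = -1 + (W*(-1/5))/3 = -1 + (-W/5)/3 = -1 - W/15)
v(E) = 3/5 + 14*E/15 (v(E) = ((-1 - E/15) - 2/5*(-4)) + E = ((-1 - E/15) + 8/5) + E = (3/5 - E/15) + E = 3/5 + 14*E/15)
sqrt(-334 + v(20)) = sqrt(-334 + (3/5 + (14/15)*20)) = sqrt(-334 + (3/5 + 56/3)) = sqrt(-334 + 289/15) = sqrt(-4721/15) = I*sqrt(70815)/15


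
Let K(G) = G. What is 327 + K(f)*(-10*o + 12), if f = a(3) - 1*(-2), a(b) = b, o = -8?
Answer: 787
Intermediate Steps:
f = 5 (f = 3 - 1*(-2) = 3 + 2 = 5)
327 + K(f)*(-10*o + 12) = 327 + 5*(-10*(-8) + 12) = 327 + 5*(80 + 12) = 327 + 5*92 = 327 + 460 = 787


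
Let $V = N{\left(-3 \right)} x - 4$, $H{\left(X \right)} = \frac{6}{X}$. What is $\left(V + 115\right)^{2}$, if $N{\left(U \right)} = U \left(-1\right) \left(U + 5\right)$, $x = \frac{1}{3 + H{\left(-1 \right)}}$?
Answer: $11881$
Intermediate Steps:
$x = - \frac{1}{3}$ ($x = \frac{1}{3 + \frac{6}{-1}} = \frac{1}{3 + 6 \left(-1\right)} = \frac{1}{3 - 6} = \frac{1}{-3} = - \frac{1}{3} \approx -0.33333$)
$N{\left(U \right)} = - U \left(5 + U\right)$
$V = -6$ ($V = \left(-1\right) \left(-3\right) \left(5 - 3\right) \left(- \frac{1}{3}\right) - 4 = \left(-1\right) \left(-3\right) 2 \left(- \frac{1}{3}\right) - 4 = 6 \left(- \frac{1}{3}\right) - 4 = -2 - 4 = -6$)
$\left(V + 115\right)^{2} = \left(-6 + 115\right)^{2} = 109^{2} = 11881$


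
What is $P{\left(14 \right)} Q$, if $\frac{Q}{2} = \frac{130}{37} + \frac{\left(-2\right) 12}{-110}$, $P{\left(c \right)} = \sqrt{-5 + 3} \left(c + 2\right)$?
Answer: $\frac{243008 i \sqrt{2}}{2035} \approx 168.88 i$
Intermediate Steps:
$P{\left(c \right)} = i \sqrt{2} \left(2 + c\right)$ ($P{\left(c \right)} = \sqrt{-2} \left(2 + c\right) = i \sqrt{2} \left(2 + c\right)$)
$Q = \frac{15188}{2035}$ ($Q = 2 \left(\frac{130}{37} + \frac{\left(-2\right) 12}{-110}\right) = 2 \left(130 \cdot \frac{1}{37} - - \frac{12}{55}\right) = 2 \left(\frac{130}{37} + \frac{12}{55}\right) = 2 \cdot \frac{7594}{2035} = \frac{15188}{2035} \approx 7.4634$)
$P{\left(14 \right)} Q = i \sqrt{2} \left(2 + 14\right) \frac{15188}{2035} = i \sqrt{2} \cdot 16 \cdot \frac{15188}{2035} = 16 i \sqrt{2} \cdot \frac{15188}{2035} = \frac{243008 i \sqrt{2}}{2035}$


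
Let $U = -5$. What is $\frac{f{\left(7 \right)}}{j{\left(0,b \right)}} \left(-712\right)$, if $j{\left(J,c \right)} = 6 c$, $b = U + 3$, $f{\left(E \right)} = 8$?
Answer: $\frac{1424}{3} \approx 474.67$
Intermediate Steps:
$b = -2$ ($b = -5 + 3 = -2$)
$\frac{f{\left(7 \right)}}{j{\left(0,b \right)}} \left(-712\right) = \frac{8}{6 \left(-2\right)} \left(-712\right) = \frac{8}{-12} \left(-712\right) = 8 \left(- \frac{1}{12}\right) \left(-712\right) = \left(- \frac{2}{3}\right) \left(-712\right) = \frac{1424}{3}$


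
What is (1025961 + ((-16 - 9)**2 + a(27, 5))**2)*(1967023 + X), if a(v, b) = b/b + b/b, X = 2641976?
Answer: 6540584390910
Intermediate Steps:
a(v, b) = 2 (a(v, b) = 1 + 1 = 2)
(1025961 + ((-16 - 9)**2 + a(27, 5))**2)*(1967023 + X) = (1025961 + ((-16 - 9)**2 + 2)**2)*(1967023 + 2641976) = (1025961 + ((-25)**2 + 2)**2)*4608999 = (1025961 + (625 + 2)**2)*4608999 = (1025961 + 627**2)*4608999 = (1025961 + 393129)*4608999 = 1419090*4608999 = 6540584390910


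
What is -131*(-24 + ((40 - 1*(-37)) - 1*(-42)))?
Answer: -12445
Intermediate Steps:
-131*(-24 + ((40 - 1*(-37)) - 1*(-42))) = -131*(-24 + ((40 + 37) + 42)) = -131*(-24 + (77 + 42)) = -131*(-24 + 119) = -131*95 = -12445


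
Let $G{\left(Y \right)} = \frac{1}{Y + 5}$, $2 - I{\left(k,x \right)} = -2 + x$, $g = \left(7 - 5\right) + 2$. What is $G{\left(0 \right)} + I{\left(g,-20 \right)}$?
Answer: $\frac{121}{5} \approx 24.2$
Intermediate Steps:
$g = 4$ ($g = 2 + 2 = 4$)
$I{\left(k,x \right)} = 4 - x$ ($I{\left(k,x \right)} = 2 - \left(-2 + x\right) = 4 - x$)
$G{\left(Y \right)} = \frac{1}{5 + Y}$
$G{\left(0 \right)} + I{\left(g,-20 \right)} = \frac{1}{5 + 0} + \left(4 - -20\right) = \frac{1}{5} + \left(4 + 20\right) = \frac{1}{5} + 24 = \frac{121}{5}$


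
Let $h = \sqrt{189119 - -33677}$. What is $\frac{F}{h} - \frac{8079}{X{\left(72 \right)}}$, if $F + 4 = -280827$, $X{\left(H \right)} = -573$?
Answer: $\frac{2693}{191} - \frac{3847 \sqrt{55699}}{1526} \approx -580.87$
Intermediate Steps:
$h = 2 \sqrt{55699}$ ($h = \sqrt{189119 + \left(-65672 + 99349\right)} = \sqrt{189119 + 33677} = \sqrt{222796} = 2 \sqrt{55699} \approx 472.01$)
$F = -280831$ ($F = -4 - 280827 = -280831$)
$\frac{F}{h} - \frac{8079}{X{\left(72 \right)}} = - \frac{280831}{2 \sqrt{55699}} - \frac{8079}{-573} = - 280831 \frac{\sqrt{55699}}{111398} - - \frac{2693}{191} = - \frac{3847 \sqrt{55699}}{1526} + \frac{2693}{191} = \frac{2693}{191} - \frac{3847 \sqrt{55699}}{1526}$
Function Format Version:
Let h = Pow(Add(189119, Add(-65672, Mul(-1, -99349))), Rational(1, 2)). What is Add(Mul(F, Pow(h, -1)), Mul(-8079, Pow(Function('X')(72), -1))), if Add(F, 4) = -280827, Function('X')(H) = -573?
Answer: Add(Rational(2693, 191), Mul(Rational(-3847, 1526), Pow(55699, Rational(1, 2)))) ≈ -580.87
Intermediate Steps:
h = Mul(2, Pow(55699, Rational(1, 2))) (h = Pow(Add(189119, Add(-65672, 99349)), Rational(1, 2)) = Pow(Add(189119, 33677), Rational(1, 2)) = Pow(222796, Rational(1, 2)) = Mul(2, Pow(55699, Rational(1, 2))) ≈ 472.01)
F = -280831 (F = Add(-4, -280827) = -280831)
Add(Mul(F, Pow(h, -1)), Mul(-8079, Pow(Function('X')(72), -1))) = Add(Mul(-280831, Pow(Mul(2, Pow(55699, Rational(1, 2))), -1)), Mul(-8079, Pow(-573, -1))) = Add(Mul(-280831, Mul(Rational(1, 111398), Pow(55699, Rational(1, 2)))), Mul(-8079, Rational(-1, 573))) = Add(Mul(Rational(-3847, 1526), Pow(55699, Rational(1, 2))), Rational(2693, 191)) = Add(Rational(2693, 191), Mul(Rational(-3847, 1526), Pow(55699, Rational(1, 2))))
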